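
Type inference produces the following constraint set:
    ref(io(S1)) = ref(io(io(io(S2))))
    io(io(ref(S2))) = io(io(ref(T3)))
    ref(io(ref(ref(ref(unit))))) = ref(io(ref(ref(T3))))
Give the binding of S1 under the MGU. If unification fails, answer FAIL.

io(io(ref(unit)))

Decompose ref/1: io(S1) = io(io(io(S2))).
Decompose io/1: S1 = io(io(S2)).
Bind S1 := io(io(S2)); no other remaining equation mentions S1.
Decompose io/1: io(ref(S2)) = io(ref(T3)).
Decompose io/1: ref(S2) = ref(T3).
Decompose ref/1: S2 = T3.
Bind S2 := T3; no other remaining equation mentions S2. Substituting into the earlier binding gives S1 := io(io(T3)).
Decompose ref/1: io(ref(ref(ref(unit)))) = io(ref(ref(T3))).
Decompose io/1: ref(ref(ref(unit))) = ref(ref(T3)).
Decompose ref/1: ref(ref(unit)) = ref(T3).
Decompose ref/1: ref(unit) = T3.
Bind T3 := ref(unit). Substituting into the earlier bindings gives S1 := io(io(ref(unit))), S2 := ref(unit).
MGU = { S1 -> io(io(ref(unit))), S2 -> ref(unit), T3 -> ref(unit) }, so S1 -> io(io(ref(unit))).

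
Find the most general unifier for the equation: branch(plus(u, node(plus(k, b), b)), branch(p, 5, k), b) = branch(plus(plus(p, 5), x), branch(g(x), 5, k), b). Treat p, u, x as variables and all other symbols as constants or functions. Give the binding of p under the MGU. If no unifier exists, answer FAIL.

Decompose branch/3: plus(u, node(plus(k, b), b)) = plus(plus(p, 5), x),  branch(p, 5, k) = branch(g(x), 5, k),  b = b.
Decompose plus/2: u = plus(p, 5),  node(plus(k, b), b) = x.
Bind u := plus(p, 5); no other remaining equation mentions u.
Bind x := node(plus(k, b), b); substituting into the one remaining equation that mentions x gives: branch(p, 5, k) = branch(g(node(plus(k, b), b)), 5, k).
Decompose branch/3: p = g(node(plus(k, b), b)),  5 = 5,  k = k.
Bind p := g(node(plus(k, b), b)); no other remaining equation mentions p. Substituting into the earlier binding gives u := plus(g(node(plus(k, b), b)), 5).
Delete trivial equation 5 = 5.
Delete trivial equation k = k.
Delete trivial equation b = b.
MGU = { u -> plus(g(node(plus(k, b), b)), 5), x -> node(plus(k, b), b), p -> g(node(plus(k, b), b)) }, so p -> g(node(plus(k, b), b)).

g(node(plus(k, b), b))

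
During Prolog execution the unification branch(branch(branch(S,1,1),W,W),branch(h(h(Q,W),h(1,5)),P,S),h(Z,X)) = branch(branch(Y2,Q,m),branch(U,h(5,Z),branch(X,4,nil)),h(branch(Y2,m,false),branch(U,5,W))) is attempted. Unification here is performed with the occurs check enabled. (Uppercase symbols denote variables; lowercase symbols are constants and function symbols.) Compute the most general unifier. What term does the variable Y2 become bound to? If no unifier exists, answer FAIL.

branch(branch(branch(h(h(m,m),h(1,5)),5,m),4,nil),1,1)

Decompose branch/3: branch(branch(S,1,1),W,W) = branch(Y2,Q,m),  branch(h(h(Q,W),h(1,5)),P,S) = branch(U,h(5,Z),branch(X,4,nil)),  h(Z,X) = h(branch(Y2,m,false),branch(U,5,W)).
Decompose branch/3: branch(S,1,1) = Y2,  W = Q,  W = m.
Bind Y2 := branch(S,1,1); substituting into the one remaining equation that mentions Y2 gives: h(Z,X) = h(branch(branch(S,1,1),m,false),branch(U,5,W)).
Bind W := Q; substituting into the remaining equations gives: Q = m,  branch(h(h(Q,Q),h(1,5)),P,S) = branch(U,h(5,Z),branch(X,4,nil)),  h(Z,X) = h(branch(branch(S,1,1),m,false),branch(U,5,Q)).
Bind Q := m; substituting into the remaining equations gives: branch(h(h(m,m),h(1,5)),P,S) = branch(U,h(5,Z),branch(X,4,nil)),  h(Z,X) = h(branch(branch(S,1,1),m,false),branch(U,5,m)). Substituting into the earlier binding gives W := m.
Decompose branch/3: h(h(m,m),h(1,5)) = U,  P = h(5,Z),  S = branch(X,4,nil).
Bind U := h(h(m,m),h(1,5)); substituting into the one remaining equation that mentions U gives: h(Z,X) = h(branch(branch(S,1,1),m,false),branch(h(h(m,m),h(1,5)),5,m)).
Bind P := h(5,Z); no other remaining equation mentions P.
Bind S := branch(X,4,nil); substituting into the remaining equation gives: h(Z,X) = h(branch(branch(branch(X,4,nil),1,1),m,false),branch(h(h(m,m),h(1,5)),5,m)). Substituting into the earlier binding gives Y2 := branch(branch(X,4,nil),1,1).
Decompose h/2: Z = branch(branch(branch(X,4,nil),1,1),m,false),  X = branch(h(h(m,m),h(1,5)),5,m).
Bind Z := branch(branch(branch(X,4,nil),1,1),m,false); no other remaining equation mentions Z. Substituting into the earlier binding gives P := h(5,branch(branch(branch(X,4,nil),1,1),m,false)).
Bind X := branch(h(h(m,m),h(1,5)),5,m). Substituting into the earlier bindings gives Y2 := branch(branch(branch(h(h(m,m),h(1,5)),5,m),4,nil),1,1), P := h(5,branch(branch(branch(branch(h(h(m,m),h(1,5)),5,m),4,nil),1,1),m,false)), S := branch(branch(h(h(m,m),h(1,5)),5,m),4,nil), Z := branch(branch(branch(branch(h(h(m,m),h(1,5)),5,m),4,nil),1,1),m,false).
MGU = { Y2 ↦ branch(branch(branch(h(h(m,m),h(1,5)),5,m),4,nil),1,1), W ↦ m, Q ↦ m, U ↦ h(h(m,m),h(1,5)), P ↦ h(5,branch(branch(branch(branch(h(h(m,m),h(1,5)),5,m),4,nil),1,1),m,false)), S ↦ branch(branch(h(h(m,m),h(1,5)),5,m),4,nil), Z ↦ branch(branch(branch(branch(h(h(m,m),h(1,5)),5,m),4,nil),1,1),m,false), X ↦ branch(h(h(m,m),h(1,5)),5,m) }, so Y2 ↦ branch(branch(branch(h(h(m,m),h(1,5)),5,m),4,nil),1,1).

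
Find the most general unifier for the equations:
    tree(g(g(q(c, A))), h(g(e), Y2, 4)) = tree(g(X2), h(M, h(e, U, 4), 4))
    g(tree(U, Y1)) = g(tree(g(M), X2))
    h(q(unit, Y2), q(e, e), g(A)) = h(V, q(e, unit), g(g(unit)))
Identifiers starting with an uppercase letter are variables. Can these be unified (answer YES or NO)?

Decompose tree/2: g(g(q(c, A))) = g(X2),  h(g(e), Y2, 4) = h(M, h(e, U, 4), 4).
Decompose g/1: g(q(c, A)) = X2.
Bind X2 := g(q(c, A)); substituting into the one remaining equation that mentions X2 gives: g(tree(U, Y1)) = g(tree(g(M), g(q(c, A)))).
Decompose h/3: g(e) = M,  Y2 = h(e, U, 4),  4 = 4.
Bind M := g(e); substituting into the one remaining equation that mentions M gives: g(tree(U, Y1)) = g(tree(g(g(e)), g(q(c, A)))).
Bind Y2 := h(e, U, 4); substituting into the one remaining equation that mentions Y2 gives: h(q(unit, h(e, U, 4)), q(e, e), g(A)) = h(V, q(e, unit), g(g(unit))).
Delete trivial equation 4 = 4.
Decompose g/1: tree(U, Y1) = tree(g(g(e)), g(q(c, A))).
Decompose tree/2: U = g(g(e)),  Y1 = g(q(c, A)).
Bind U := g(g(e)); substituting into the one remaining equation that mentions U gives: h(q(unit, h(e, g(g(e)), 4)), q(e, e), g(A)) = h(V, q(e, unit), g(g(unit))). Substituting into the earlier binding gives Y2 := h(e, g(g(e)), 4).
Bind Y1 := g(q(c, A)); no other remaining equation mentions Y1.
Decompose h/3: q(unit, h(e, g(g(e)), 4)) = V,  q(e, e) = q(e, unit),  g(A) = g(g(unit)).
Bind V := q(unit, h(e, g(g(e)), 4)); no other remaining equation mentions V.
Decompose q/2: e = e,  e = unit.
Delete trivial equation e = e.
Clash: constants e and unit differ; no unifier exists.

NO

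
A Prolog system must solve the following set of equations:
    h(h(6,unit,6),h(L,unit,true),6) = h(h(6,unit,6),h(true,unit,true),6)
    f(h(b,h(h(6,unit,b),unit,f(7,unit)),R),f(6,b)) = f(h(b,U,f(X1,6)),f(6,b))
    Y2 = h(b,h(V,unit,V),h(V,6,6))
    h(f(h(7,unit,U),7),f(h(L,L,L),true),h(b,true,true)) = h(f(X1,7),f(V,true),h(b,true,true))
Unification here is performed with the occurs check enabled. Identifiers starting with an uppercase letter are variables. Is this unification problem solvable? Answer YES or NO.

Decompose h/3: h(6,unit,6) = h(6,unit,6),  h(L,unit,true) = h(true,unit,true),  6 = 6.
Delete trivial equation h(6,unit,6) = h(6,unit,6).
Decompose h/3: L = true,  unit = unit,  true = true.
Bind L := true; substituting into the one remaining equation that mentions L gives: h(f(h(7,unit,U),7),f(h(true,true,true),true),h(b,true,true)) = h(f(X1,7),f(V,true),h(b,true,true)).
Delete trivial equation unit = unit.
Delete trivial equation true = true.
Delete trivial equation 6 = 6.
Decompose f/2: h(b,h(h(6,unit,b),unit,f(7,unit)),R) = h(b,U,f(X1,6)),  f(6,b) = f(6,b).
Decompose h/3: b = b,  h(h(6,unit,b),unit,f(7,unit)) = U,  R = f(X1,6).
Delete trivial equation b = b.
Bind U := h(h(6,unit,b),unit,f(7,unit)); substituting into the one remaining equation that mentions U gives: h(f(h(7,unit,h(h(6,unit,b),unit,f(7,unit))),7),f(h(true,true,true),true),h(b,true,true)) = h(f(X1,7),f(V,true),h(b,true,true)).
Bind R := f(X1,6); no other remaining equation mentions R.
Delete trivial equation f(6,b) = f(6,b).
Bind Y2 := h(b,h(V,unit,V),h(V,6,6)); no other remaining equation mentions Y2.
Decompose h/3: f(h(7,unit,h(h(6,unit,b),unit,f(7,unit))),7) = f(X1,7),  f(h(true,true,true),true) = f(V,true),  h(b,true,true) = h(b,true,true).
Decompose f/2: h(7,unit,h(h(6,unit,b),unit,f(7,unit))) = X1,  7 = 7.
Bind X1 := h(7,unit,h(h(6,unit,b),unit,f(7,unit))); no other remaining equation mentions X1. Substituting into the earlier binding gives R := f(h(7,unit,h(h(6,unit,b),unit,f(7,unit))),6).
Delete trivial equation 7 = 7.
Decompose f/2: h(true,true,true) = V,  true = true.
Bind V := h(true,true,true); no other remaining equation mentions V. Substituting into the earlier binding gives Y2 := h(b,h(h(true,true,true),unit,h(true,true,true)),h(h(true,true,true),6,6)).
Delete trivial equation true = true.
Delete trivial equation h(b,true,true) = h(b,true,true).
No equations remain and no clash or occurs-check failure arose, so a unifier exists.

YES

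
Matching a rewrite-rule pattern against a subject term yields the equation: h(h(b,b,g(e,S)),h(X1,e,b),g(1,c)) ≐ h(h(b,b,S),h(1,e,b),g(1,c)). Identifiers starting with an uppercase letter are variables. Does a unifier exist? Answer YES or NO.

NO

Decompose h/3: h(b,b,g(e,S)) ≐ h(b,b,S),  h(X1,e,b) ≐ h(1,e,b),  g(1,c) ≐ g(1,c).
Decompose h/3: b ≐ b,  b ≐ b,  g(e,S) ≐ S.
Delete trivial equation b ≐ b.
Delete trivial equation b ≐ b.
Occurs check fails: S occurs in g(e,S); the equation S ≐ g(e,S) has no finite solution.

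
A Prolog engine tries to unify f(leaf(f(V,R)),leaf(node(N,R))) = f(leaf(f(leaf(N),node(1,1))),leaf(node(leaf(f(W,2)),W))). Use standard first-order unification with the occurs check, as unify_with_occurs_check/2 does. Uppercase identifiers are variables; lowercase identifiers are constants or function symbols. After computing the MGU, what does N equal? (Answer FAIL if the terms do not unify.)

leaf(f(node(1,1),2))

Decompose f/2: leaf(f(V,R)) = leaf(f(leaf(N),node(1,1))),  leaf(node(N,R)) = leaf(node(leaf(f(W,2)),W)).
Decompose leaf/1: f(V,R) = f(leaf(N),node(1,1)).
Decompose f/2: V = leaf(N),  R = node(1,1).
Bind V := leaf(N); no other remaining equation mentions V.
Bind R := node(1,1); substituting into the remaining equation gives: leaf(node(N,node(1,1))) = leaf(node(leaf(f(W,2)),W)).
Decompose leaf/1: node(N,node(1,1)) = node(leaf(f(W,2)),W).
Decompose node/2: N = leaf(f(W,2)),  node(1,1) = W.
Bind N := leaf(f(W,2)); no other remaining equation mentions N. Substituting into the earlier binding gives V := leaf(leaf(f(W,2))).
Bind W := node(1,1). Substituting into the earlier bindings gives V := leaf(leaf(f(node(1,1),2))), N := leaf(f(node(1,1),2)).
MGU = { V -> leaf(leaf(f(node(1,1),2))), R -> node(1,1), N -> leaf(f(node(1,1),2)), W -> node(1,1) }, so N -> leaf(f(node(1,1),2)).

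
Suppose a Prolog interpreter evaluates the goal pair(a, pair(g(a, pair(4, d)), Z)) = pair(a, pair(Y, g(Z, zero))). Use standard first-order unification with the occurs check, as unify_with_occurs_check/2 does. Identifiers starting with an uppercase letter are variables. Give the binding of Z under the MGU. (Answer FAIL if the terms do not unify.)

Decompose pair/2: a = a,  pair(g(a, pair(4, d)), Z) = pair(Y, g(Z, zero)).
Delete trivial equation a = a.
Decompose pair/2: g(a, pair(4, d)) = Y,  Z = g(Z, zero).
Bind Y := g(a, pair(4, d)); no other remaining equation mentions Y.
Occurs check fails: Z occurs in g(Z, zero); the equation Z = g(Z, zero) has no finite solution.

FAIL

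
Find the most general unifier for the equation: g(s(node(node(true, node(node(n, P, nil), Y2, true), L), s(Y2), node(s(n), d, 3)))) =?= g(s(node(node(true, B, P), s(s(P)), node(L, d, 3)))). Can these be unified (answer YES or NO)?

YES

Decompose g/1: s(node(node(true, node(node(n, P, nil), Y2, true), L), s(Y2), node(s(n), d, 3))) =?= s(node(node(true, B, P), s(s(P)), node(L, d, 3))).
Decompose s/1: node(node(true, node(node(n, P, nil), Y2, true), L), s(Y2), node(s(n), d, 3)) =?= node(node(true, B, P), s(s(P)), node(L, d, 3)).
Decompose node/3: node(true, node(node(n, P, nil), Y2, true), L) =?= node(true, B, P),  s(Y2) =?= s(s(P)),  node(s(n), d, 3) =?= node(L, d, 3).
Decompose node/3: true =?= true,  node(node(n, P, nil), Y2, true) =?= B,  L =?= P.
Delete trivial equation true =?= true.
Bind B := node(node(n, P, nil), Y2, true); no other remaining equation mentions B.
Bind L := P; substituting into the one remaining equation that mentions L gives: node(s(n), d, 3) =?= node(P, d, 3).
Decompose s/1: Y2 =?= s(P).
Bind Y2 := s(P); no other remaining equation mentions Y2. Substituting into the earlier binding gives B := node(node(n, P, nil), s(P), true).
Decompose node/3: s(n) =?= P,  d =?= d,  3 =?= 3.
Bind P := s(n); no other remaining equation mentions P. Substituting into the earlier bindings gives B := node(node(n, s(n), nil), s(s(n)), true), L := s(n), Y2 := s(s(n)).
Delete trivial equation d =?= d.
Delete trivial equation 3 =?= 3.
No equations remain and no clash or occurs-check failure arose, so a unifier exists.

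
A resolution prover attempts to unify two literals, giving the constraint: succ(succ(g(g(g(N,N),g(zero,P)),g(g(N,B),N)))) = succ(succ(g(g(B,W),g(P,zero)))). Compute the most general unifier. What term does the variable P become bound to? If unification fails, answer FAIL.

Decompose succ/1: succ(g(g(g(N,N),g(zero,P)),g(g(N,B),N))) = succ(g(g(B,W),g(P,zero))).
Decompose succ/1: g(g(g(N,N),g(zero,P)),g(g(N,B),N)) = g(g(B,W),g(P,zero)).
Decompose g/2: g(g(N,N),g(zero,P)) = g(B,W),  g(g(N,B),N) = g(P,zero).
Decompose g/2: g(N,N) = B,  g(zero,P) = W.
Bind B := g(N,N); substituting into the one remaining equation that mentions B gives: g(g(N,g(N,N)),N) = g(P,zero).
Bind W := g(zero,P); no other remaining equation mentions W.
Decompose g/2: g(N,g(N,N)) = P,  N = zero.
Bind P := g(N,g(N,N)); no other remaining equation mentions P. Substituting into the earlier binding gives W := g(zero,g(N,g(N,N))).
Bind N := zero. Substituting into the earlier bindings gives B := g(zero,zero), W := g(zero,g(zero,g(zero,zero))), P := g(zero,g(zero,zero)).
MGU = { B -> g(zero,zero), W -> g(zero,g(zero,g(zero,zero))), P -> g(zero,g(zero,zero)), N -> zero }, so P -> g(zero,g(zero,zero)).

g(zero,g(zero,zero))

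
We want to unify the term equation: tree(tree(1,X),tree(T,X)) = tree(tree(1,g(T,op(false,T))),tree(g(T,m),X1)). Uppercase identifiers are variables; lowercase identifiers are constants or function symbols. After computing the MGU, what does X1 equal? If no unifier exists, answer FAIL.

Decompose tree/2: tree(1,X) = tree(1,g(T,op(false,T))),  tree(T,X) = tree(g(T,m),X1).
Decompose tree/2: 1 = 1,  X = g(T,op(false,T)).
Delete trivial equation 1 = 1.
Bind X := g(T,op(false,T)); substituting into the remaining equation gives: tree(T,g(T,op(false,T))) = tree(g(T,m),X1).
Decompose tree/2: T = g(T,m),  g(T,op(false,T)) = X1.
Occurs check fails: T occurs in g(T,m); the equation T = g(T,m) has no finite solution.

FAIL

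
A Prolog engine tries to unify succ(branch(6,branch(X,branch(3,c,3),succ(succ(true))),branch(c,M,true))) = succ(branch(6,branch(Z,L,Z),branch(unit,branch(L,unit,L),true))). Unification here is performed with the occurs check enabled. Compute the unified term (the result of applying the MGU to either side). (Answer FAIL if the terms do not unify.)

FAIL

Decompose succ/1: branch(6,branch(X,branch(3,c,3),succ(succ(true))),branch(c,M,true)) = branch(6,branch(Z,L,Z),branch(unit,branch(L,unit,L),true)).
Decompose branch/3: 6 = 6,  branch(X,branch(3,c,3),succ(succ(true))) = branch(Z,L,Z),  branch(c,M,true) = branch(unit,branch(L,unit,L),true).
Delete trivial equation 6 = 6.
Decompose branch/3: X = Z,  branch(3,c,3) = L,  succ(succ(true)) = Z.
Bind X := Z; no other remaining equation mentions X.
Bind L := branch(3,c,3); substituting into the one remaining equation that mentions L gives: branch(c,M,true) = branch(unit,branch(branch(3,c,3),unit,branch(3,c,3)),true).
Bind Z := succ(succ(true)); no other remaining equation mentions Z. Substituting into the earlier binding gives X := succ(succ(true)).
Decompose branch/3: c = unit,  M = branch(branch(3,c,3),unit,branch(3,c,3)),  true = true.
Clash: constants c and unit differ; no unifier exists.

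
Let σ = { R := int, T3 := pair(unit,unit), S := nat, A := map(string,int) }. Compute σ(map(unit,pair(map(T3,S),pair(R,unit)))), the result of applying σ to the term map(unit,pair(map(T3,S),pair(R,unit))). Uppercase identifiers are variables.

map(unit,pair(map(pair(unit,unit),nat),pair(int,unit)))

Replace each occurrence of R with int.
Replace each occurrence of T3 with pair(unit,unit).
Replace each occurrence of S with nat.
Result: map(unit,pair(map(pair(unit,unit),nat),pair(int,unit))).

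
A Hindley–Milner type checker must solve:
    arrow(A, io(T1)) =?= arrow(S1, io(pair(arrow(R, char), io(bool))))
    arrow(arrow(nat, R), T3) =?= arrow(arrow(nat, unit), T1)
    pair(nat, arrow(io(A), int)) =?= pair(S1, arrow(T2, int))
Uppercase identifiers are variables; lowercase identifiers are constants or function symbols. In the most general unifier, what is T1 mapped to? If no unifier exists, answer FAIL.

Decompose arrow/2: A =?= S1,  io(T1) =?= io(pair(arrow(R, char), io(bool))).
Bind A := S1; substituting into the one remaining equation that mentions A gives: pair(nat, arrow(io(S1), int)) =?= pair(S1, arrow(T2, int)).
Decompose io/1: T1 =?= pair(arrow(R, char), io(bool)).
Bind T1 := pair(arrow(R, char), io(bool)); substituting into the one remaining equation that mentions T1 gives: arrow(arrow(nat, R), T3) =?= arrow(arrow(nat, unit), pair(arrow(R, char), io(bool))).
Decompose arrow/2: arrow(nat, R) =?= arrow(nat, unit),  T3 =?= pair(arrow(R, char), io(bool)).
Decompose arrow/2: nat =?= nat,  R =?= unit.
Delete trivial equation nat =?= nat.
Bind R := unit; substituting into the one remaining equation that mentions R gives: T3 =?= pair(arrow(unit, char), io(bool)). Substituting into the earlier binding gives T1 := pair(arrow(unit, char), io(bool)).
Bind T3 := pair(arrow(unit, char), io(bool)); no other remaining equation mentions T3.
Decompose pair/2: nat =?= S1,  arrow(io(S1), int) =?= arrow(T2, int).
Bind S1 := nat; substituting into the remaining equation gives: arrow(io(nat), int) =?= arrow(T2, int). Substituting into the earlier binding gives A := nat.
Decompose arrow/2: io(nat) =?= T2,  int =?= int.
Bind T2 := io(nat); no other remaining equation mentions T2.
Delete trivial equation int =?= int.
MGU = { A -> nat, T1 -> pair(arrow(unit, char), io(bool)), R -> unit, T3 -> pair(arrow(unit, char), io(bool)), S1 -> nat, T2 -> io(nat) }, so T1 -> pair(arrow(unit, char), io(bool)).

pair(arrow(unit, char), io(bool))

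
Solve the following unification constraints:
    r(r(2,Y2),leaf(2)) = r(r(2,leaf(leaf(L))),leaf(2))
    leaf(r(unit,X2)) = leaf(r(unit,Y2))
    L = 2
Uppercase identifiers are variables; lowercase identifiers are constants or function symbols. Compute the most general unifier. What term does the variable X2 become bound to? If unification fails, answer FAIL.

leaf(leaf(2))

Decompose r/2: r(2,Y2) = r(2,leaf(leaf(L))),  leaf(2) = leaf(2).
Decompose r/2: 2 = 2,  Y2 = leaf(leaf(L)).
Delete trivial equation 2 = 2.
Bind Y2 := leaf(leaf(L)); substituting into the one remaining equation that mentions Y2 gives: leaf(r(unit,X2)) = leaf(r(unit,leaf(leaf(L)))).
Delete trivial equation leaf(2) = leaf(2).
Decompose leaf/1: r(unit,X2) = r(unit,leaf(leaf(L))).
Decompose r/2: unit = unit,  X2 = leaf(leaf(L)).
Delete trivial equation unit = unit.
Bind X2 := leaf(leaf(L)); no other remaining equation mentions X2.
Bind L := 2. Substituting into the earlier bindings gives Y2 := leaf(leaf(2)), X2 := leaf(leaf(2)).
MGU = { Y2 -> leaf(leaf(2)), X2 -> leaf(leaf(2)), L -> 2 }, so X2 -> leaf(leaf(2)).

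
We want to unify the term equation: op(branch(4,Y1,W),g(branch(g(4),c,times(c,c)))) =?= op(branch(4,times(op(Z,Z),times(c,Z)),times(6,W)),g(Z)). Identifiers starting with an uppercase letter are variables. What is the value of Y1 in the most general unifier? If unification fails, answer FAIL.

FAIL

Decompose op/2: branch(4,Y1,W) =?= branch(4,times(op(Z,Z),times(c,Z)),times(6,W)),  g(branch(g(4),c,times(c,c))) =?= g(Z).
Decompose branch/3: 4 =?= 4,  Y1 =?= times(op(Z,Z),times(c,Z)),  W =?= times(6,W).
Delete trivial equation 4 =?= 4.
Bind Y1 := times(op(Z,Z),times(c,Z)); no other remaining equation mentions Y1.
Occurs check fails: W occurs in times(6,W); the equation W =?= times(6,W) has no finite solution.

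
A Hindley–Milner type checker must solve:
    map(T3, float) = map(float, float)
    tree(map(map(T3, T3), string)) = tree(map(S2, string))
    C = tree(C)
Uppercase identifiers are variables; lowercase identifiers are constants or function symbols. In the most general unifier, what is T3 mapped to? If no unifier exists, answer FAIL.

FAIL

Decompose map/2: T3 = float,  float = float.
Bind T3 := float; substituting into the one remaining equation that mentions T3 gives: tree(map(map(float, float), string)) = tree(map(S2, string)).
Delete trivial equation float = float.
Decompose tree/1: map(map(float, float), string) = map(S2, string).
Decompose map/2: map(float, float) = S2,  string = string.
Bind S2 := map(float, float); no other remaining equation mentions S2.
Delete trivial equation string = string.
Occurs check fails: C occurs in tree(C); the equation C = tree(C) has no finite solution.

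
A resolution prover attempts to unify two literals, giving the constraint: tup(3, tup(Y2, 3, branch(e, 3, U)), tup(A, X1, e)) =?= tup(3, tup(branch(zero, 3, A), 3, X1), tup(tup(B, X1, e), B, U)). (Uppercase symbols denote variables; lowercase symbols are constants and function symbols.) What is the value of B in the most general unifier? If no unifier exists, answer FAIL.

branch(e, 3, e)

Decompose tup/3: 3 =?= 3,  tup(Y2, 3, branch(e, 3, U)) =?= tup(branch(zero, 3, A), 3, X1),  tup(A, X1, e) =?= tup(tup(B, X1, e), B, U).
Delete trivial equation 3 =?= 3.
Decompose tup/3: Y2 =?= branch(zero, 3, A),  3 =?= 3,  branch(e, 3, U) =?= X1.
Bind Y2 := branch(zero, 3, A); no other remaining equation mentions Y2.
Delete trivial equation 3 =?= 3.
Bind X1 := branch(e, 3, U); substituting into the remaining equation gives: tup(A, branch(e, 3, U), e) =?= tup(tup(B, branch(e, 3, U), e), B, U).
Decompose tup/3: A =?= tup(B, branch(e, 3, U), e),  branch(e, 3, U) =?= B,  e =?= U.
Bind A := tup(B, branch(e, 3, U), e); no other remaining equation mentions A. Substituting into the earlier binding gives Y2 := branch(zero, 3, tup(B, branch(e, 3, U), e)).
Bind B := branch(e, 3, U); no other remaining equation mentions B. Substituting into the earlier bindings gives Y2 := branch(zero, 3, tup(branch(e, 3, U), branch(e, 3, U), e)), A := tup(branch(e, 3, U), branch(e, 3, U), e).
Bind U := e. Substituting into the earlier bindings gives Y2 := branch(zero, 3, tup(branch(e, 3, e), branch(e, 3, e), e)), X1 := branch(e, 3, e), A := tup(branch(e, 3, e), branch(e, 3, e), e), B := branch(e, 3, e).
MGU = { Y2 := branch(zero, 3, tup(branch(e, 3, e), branch(e, 3, e), e)), X1 := branch(e, 3, e), A := tup(branch(e, 3, e), branch(e, 3, e), e), B := branch(e, 3, e), U := e }, so B := branch(e, 3, e).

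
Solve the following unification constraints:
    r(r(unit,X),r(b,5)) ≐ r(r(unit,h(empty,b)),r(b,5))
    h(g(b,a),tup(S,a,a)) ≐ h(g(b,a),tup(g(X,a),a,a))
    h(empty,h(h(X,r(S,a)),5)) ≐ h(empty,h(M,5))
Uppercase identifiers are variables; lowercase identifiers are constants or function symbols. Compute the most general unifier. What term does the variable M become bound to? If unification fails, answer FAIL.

h(h(empty,b),r(g(h(empty,b),a),a))

Decompose r/2: r(unit,X) ≐ r(unit,h(empty,b)),  r(b,5) ≐ r(b,5).
Decompose r/2: unit ≐ unit,  X ≐ h(empty,b).
Delete trivial equation unit ≐ unit.
Bind X := h(empty,b); substituting into the 2 remaining equations that mention X gives: h(g(b,a),tup(S,a,a)) ≐ h(g(b,a),tup(g(h(empty,b),a),a,a)),  h(empty,h(h(h(empty,b),r(S,a)),5)) ≐ h(empty,h(M,5)).
Delete trivial equation r(b,5) ≐ r(b,5).
Decompose h/2: g(b,a) ≐ g(b,a),  tup(S,a,a) ≐ tup(g(h(empty,b),a),a,a).
Delete trivial equation g(b,a) ≐ g(b,a).
Decompose tup/3: S ≐ g(h(empty,b),a),  a ≐ a,  a ≐ a.
Bind S := g(h(empty,b),a); substituting into the one remaining equation that mentions S gives: h(empty,h(h(h(empty,b),r(g(h(empty,b),a),a)),5)) ≐ h(empty,h(M,5)).
Delete trivial equation a ≐ a.
Delete trivial equation a ≐ a.
Decompose h/2: empty ≐ empty,  h(h(h(empty,b),r(g(h(empty,b),a),a)),5) ≐ h(M,5).
Delete trivial equation empty ≐ empty.
Decompose h/2: h(h(empty,b),r(g(h(empty,b),a),a)) ≐ M,  5 ≐ 5.
Bind M := h(h(empty,b),r(g(h(empty,b),a),a)); no other remaining equation mentions M.
Delete trivial equation 5 ≐ 5.
MGU = { X := h(empty,b), S := g(h(empty,b),a), M := h(h(empty,b),r(g(h(empty,b),a),a)) }, so M := h(h(empty,b),r(g(h(empty,b),a),a)).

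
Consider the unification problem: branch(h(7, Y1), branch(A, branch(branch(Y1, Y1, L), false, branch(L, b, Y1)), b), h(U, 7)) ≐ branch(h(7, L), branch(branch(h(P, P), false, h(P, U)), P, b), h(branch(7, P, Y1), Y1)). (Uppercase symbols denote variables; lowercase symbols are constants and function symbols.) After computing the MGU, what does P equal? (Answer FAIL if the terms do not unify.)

branch(branch(7, 7, 7), false, branch(7, b, 7))

Decompose branch/3: h(7, Y1) ≐ h(7, L),  branch(A, branch(branch(Y1, Y1, L), false, branch(L, b, Y1)), b) ≐ branch(branch(h(P, P), false, h(P, U)), P, b),  h(U, 7) ≐ h(branch(7, P, Y1), Y1).
Decompose h/2: 7 ≐ 7,  Y1 ≐ L.
Delete trivial equation 7 ≐ 7.
Bind Y1 := L; substituting into the remaining equations gives: branch(A, branch(branch(L, L, L), false, branch(L, b, L)), b) ≐ branch(branch(h(P, P), false, h(P, U)), P, b),  h(U, 7) ≐ h(branch(7, P, L), L).
Decompose branch/3: A ≐ branch(h(P, P), false, h(P, U)),  branch(branch(L, L, L), false, branch(L, b, L)) ≐ P,  b ≐ b.
Bind A := branch(h(P, P), false, h(P, U)); no other remaining equation mentions A.
Bind P := branch(branch(L, L, L), false, branch(L, b, L)); substituting into the one remaining equation that mentions P gives: h(U, 7) ≐ h(branch(7, branch(branch(L, L, L), false, branch(L, b, L)), L), L). Substituting into the earlier binding gives A := branch(h(branch(branch(L, L, L), false, branch(L, b, L)), branch(branch(L, L, L), false, branch(L, b, L))), false, h(branch(branch(L, L, L), false, branch(L, b, L)), U)).
Delete trivial equation b ≐ b.
Decompose h/2: U ≐ branch(7, branch(branch(L, L, L), false, branch(L, b, L)), L),  7 ≐ L.
Bind U := branch(7, branch(branch(L, L, L), false, branch(L, b, L)), L); no other remaining equation mentions U. Substituting into the earlier binding gives A := branch(h(branch(branch(L, L, L), false, branch(L, b, L)), branch(branch(L, L, L), false, branch(L, b, L))), false, h(branch(branch(L, L, L), false, branch(L, b, L)), branch(7, branch(branch(L, L, L), false, branch(L, b, L)), L))).
Bind L := 7. Substituting into the earlier bindings gives Y1 := 7, A := branch(h(branch(branch(7, 7, 7), false, branch(7, b, 7)), branch(branch(7, 7, 7), false, branch(7, b, 7))), false, h(branch(branch(7, 7, 7), false, branch(7, b, 7)), branch(7, branch(branch(7, 7, 7), false, branch(7, b, 7)), 7))), P := branch(branch(7, 7, 7), false, branch(7, b, 7)), U := branch(7, branch(branch(7, 7, 7), false, branch(7, b, 7)), 7).
MGU = { Y1 -> 7, A -> branch(h(branch(branch(7, 7, 7), false, branch(7, b, 7)), branch(branch(7, 7, 7), false, branch(7, b, 7))), false, h(branch(branch(7, 7, 7), false, branch(7, b, 7)), branch(7, branch(branch(7, 7, 7), false, branch(7, b, 7)), 7))), P -> branch(branch(7, 7, 7), false, branch(7, b, 7)), U -> branch(7, branch(branch(7, 7, 7), false, branch(7, b, 7)), 7), L -> 7 }, so P -> branch(branch(7, 7, 7), false, branch(7, b, 7)).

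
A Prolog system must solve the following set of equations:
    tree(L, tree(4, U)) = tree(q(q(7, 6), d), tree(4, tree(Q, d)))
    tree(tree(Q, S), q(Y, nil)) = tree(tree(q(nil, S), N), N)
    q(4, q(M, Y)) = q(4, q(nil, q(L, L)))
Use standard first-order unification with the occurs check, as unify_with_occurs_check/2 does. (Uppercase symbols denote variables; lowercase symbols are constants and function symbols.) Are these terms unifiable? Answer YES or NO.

YES

Decompose tree/2: L = q(q(7, 6), d),  tree(4, U) = tree(4, tree(Q, d)).
Bind L := q(q(7, 6), d); substituting into the one remaining equation that mentions L gives: q(4, q(M, Y)) = q(4, q(nil, q(q(q(7, 6), d), q(q(7, 6), d)))).
Decompose tree/2: 4 = 4,  U = tree(Q, d).
Delete trivial equation 4 = 4.
Bind U := tree(Q, d); no other remaining equation mentions U.
Decompose tree/2: tree(Q, S) = tree(q(nil, S), N),  q(Y, nil) = N.
Decompose tree/2: Q = q(nil, S),  S = N.
Bind Q := q(nil, S); no other remaining equation mentions Q. Substituting into the earlier binding gives U := tree(q(nil, S), d).
Bind S := N; no other remaining equation mentions S. Substituting into the earlier bindings gives U := tree(q(nil, N), d), Q := q(nil, N).
Bind N := q(Y, nil); no other remaining equation mentions N. Substituting into the earlier bindings gives U := tree(q(nil, q(Y, nil)), d), Q := q(nil, q(Y, nil)), S := q(Y, nil).
Decompose q/2: 4 = 4,  q(M, Y) = q(nil, q(q(q(7, 6), d), q(q(7, 6), d))).
Delete trivial equation 4 = 4.
Decompose q/2: M = nil,  Y = q(q(q(7, 6), d), q(q(7, 6), d)).
Bind M := nil; no other remaining equation mentions M.
Bind Y := q(q(q(7, 6), d), q(q(7, 6), d)). Substituting into the earlier bindings gives U := tree(q(nil, q(q(q(q(7, 6), d), q(q(7, 6), d)), nil)), d), Q := q(nil, q(q(q(q(7, 6), d), q(q(7, 6), d)), nil)), S := q(q(q(q(7, 6), d), q(q(7, 6), d)), nil), N := q(q(q(q(7, 6), d), q(q(7, 6), d)), nil).
No equations remain and no clash or occurs-check failure arose, so a unifier exists.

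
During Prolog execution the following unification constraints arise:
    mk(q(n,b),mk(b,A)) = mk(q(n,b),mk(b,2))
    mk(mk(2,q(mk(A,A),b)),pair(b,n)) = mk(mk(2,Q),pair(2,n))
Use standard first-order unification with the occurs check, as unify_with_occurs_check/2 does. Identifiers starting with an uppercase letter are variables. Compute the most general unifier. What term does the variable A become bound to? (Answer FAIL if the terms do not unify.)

Decompose mk/2: q(n,b) = q(n,b),  mk(b,A) = mk(b,2).
Delete trivial equation q(n,b) = q(n,b).
Decompose mk/2: b = b,  A = 2.
Delete trivial equation b = b.
Bind A := 2; substituting into the remaining equation gives: mk(mk(2,q(mk(2,2),b)),pair(b,n)) = mk(mk(2,Q),pair(2,n)).
Decompose mk/2: mk(2,q(mk(2,2),b)) = mk(2,Q),  pair(b,n) = pair(2,n).
Decompose mk/2: 2 = 2,  q(mk(2,2),b) = Q.
Delete trivial equation 2 = 2.
Bind Q := q(mk(2,2),b); no other remaining equation mentions Q.
Decompose pair/2: b = 2,  n = n.
Clash: constants b and 2 differ; no unifier exists.

FAIL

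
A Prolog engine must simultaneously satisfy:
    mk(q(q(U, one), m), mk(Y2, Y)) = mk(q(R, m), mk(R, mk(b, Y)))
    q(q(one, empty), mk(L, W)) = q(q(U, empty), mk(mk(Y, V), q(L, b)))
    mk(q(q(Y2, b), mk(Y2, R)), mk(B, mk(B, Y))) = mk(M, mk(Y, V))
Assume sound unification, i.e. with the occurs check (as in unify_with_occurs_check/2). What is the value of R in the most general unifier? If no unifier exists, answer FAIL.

Decompose mk/2: q(q(U, one), m) = q(R, m),  mk(Y2, Y) = mk(R, mk(b, Y)).
Decompose q/2: q(U, one) = R,  m = m.
Bind R := q(U, one); substituting into the 2 remaining equations that mention R gives: mk(Y2, Y) = mk(q(U, one), mk(b, Y)),  mk(q(q(Y2, b), mk(Y2, q(U, one))), mk(B, mk(B, Y))) = mk(M, mk(Y, V)).
Delete trivial equation m = m.
Decompose mk/2: Y2 = q(U, one),  Y = mk(b, Y).
Bind Y2 := q(U, one); substituting into the one remaining equation that mentions Y2 gives: mk(q(q(q(U, one), b), mk(q(U, one), q(U, one))), mk(B, mk(B, Y))) = mk(M, mk(Y, V)).
Occurs check fails: Y occurs in mk(b, Y); the equation Y = mk(b, Y) has no finite solution.

FAIL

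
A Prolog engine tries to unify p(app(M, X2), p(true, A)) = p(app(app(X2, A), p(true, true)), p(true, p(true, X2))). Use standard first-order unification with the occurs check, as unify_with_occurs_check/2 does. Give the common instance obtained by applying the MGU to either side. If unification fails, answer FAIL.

p(app(app(p(true, true), p(true, p(true, true))), p(true, true)), p(true, p(true, p(true, true))))

Decompose p/2: app(M, X2) = app(app(X2, A), p(true, true)),  p(true, A) = p(true, p(true, X2)).
Decompose app/2: M = app(X2, A),  X2 = p(true, true).
Bind M := app(X2, A); no other remaining equation mentions M.
Bind X2 := p(true, true); substituting into the remaining equation gives: p(true, A) = p(true, p(true, p(true, true))). Substituting into the earlier binding gives M := app(p(true, true), A).
Decompose p/2: true = true,  A = p(true, p(true, true)).
Delete trivial equation true = true.
Bind A := p(true, p(true, true)). Substituting into the earlier binding gives M := app(p(true, true), p(true, p(true, true))).
Applying the MGU to either side gives p(app(app(p(true, true), p(true, p(true, true))), p(true, true)), p(true, p(true, p(true, true)))).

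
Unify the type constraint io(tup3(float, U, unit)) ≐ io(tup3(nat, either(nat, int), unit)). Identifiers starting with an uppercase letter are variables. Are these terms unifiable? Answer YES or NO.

NO

Decompose io/1: tup3(float, U, unit) ≐ tup3(nat, either(nat, int), unit).
Decompose tup3/3: float ≐ nat,  U ≐ either(nat, int),  unit ≐ unit.
Clash: constants float and nat differ; no unifier exists.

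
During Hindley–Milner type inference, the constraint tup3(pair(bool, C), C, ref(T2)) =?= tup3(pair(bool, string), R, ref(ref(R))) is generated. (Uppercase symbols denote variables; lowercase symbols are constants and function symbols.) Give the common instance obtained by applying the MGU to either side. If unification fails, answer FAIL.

tup3(pair(bool, string), string, ref(ref(string)))

Decompose tup3/3: pair(bool, C) =?= pair(bool, string),  C =?= R,  ref(T2) =?= ref(ref(R)).
Decompose pair/2: bool =?= bool,  C =?= string.
Delete trivial equation bool =?= bool.
Bind C := string; substituting into the one remaining equation that mentions C gives: string =?= R.
Bind R := string; substituting into the remaining equation gives: ref(T2) =?= ref(ref(string)).
Decompose ref/1: T2 =?= ref(string).
Bind T2 := ref(string).
Applying the MGU to either side gives tup3(pair(bool, string), string, ref(ref(string))).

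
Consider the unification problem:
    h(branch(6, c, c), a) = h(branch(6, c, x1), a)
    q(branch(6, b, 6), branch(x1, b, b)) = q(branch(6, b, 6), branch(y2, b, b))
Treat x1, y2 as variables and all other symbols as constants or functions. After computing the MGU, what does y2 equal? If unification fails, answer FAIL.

Decompose h/2: branch(6, c, c) = branch(6, c, x1),  a = a.
Decompose branch/3: 6 = 6,  c = c,  c = x1.
Delete trivial equation 6 = 6.
Delete trivial equation c = c.
Bind x1 := c; substituting into the one remaining equation that mentions x1 gives: q(branch(6, b, 6), branch(c, b, b)) = q(branch(6, b, 6), branch(y2, b, b)).
Delete trivial equation a = a.
Decompose q/2: branch(6, b, 6) = branch(6, b, 6),  branch(c, b, b) = branch(y2, b, b).
Delete trivial equation branch(6, b, 6) = branch(6, b, 6).
Decompose branch/3: c = y2,  b = b,  b = b.
Bind y2 := c; no other remaining equation mentions y2.
Delete trivial equation b = b.
Delete trivial equation b = b.
MGU = { x1 -> c, y2 -> c }, so y2 -> c.

c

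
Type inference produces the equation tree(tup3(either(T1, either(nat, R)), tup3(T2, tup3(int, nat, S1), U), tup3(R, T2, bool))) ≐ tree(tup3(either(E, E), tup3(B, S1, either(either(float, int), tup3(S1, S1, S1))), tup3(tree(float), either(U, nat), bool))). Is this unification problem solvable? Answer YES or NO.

Decompose tree/1: tup3(either(T1, either(nat, R)), tup3(T2, tup3(int, nat, S1), U), tup3(R, T2, bool)) ≐ tup3(either(E, E), tup3(B, S1, either(either(float, int), tup3(S1, S1, S1))), tup3(tree(float), either(U, nat), bool)).
Decompose tup3/3: either(T1, either(nat, R)) ≐ either(E, E),  tup3(T2, tup3(int, nat, S1), U) ≐ tup3(B, S1, either(either(float, int), tup3(S1, S1, S1))),  tup3(R, T2, bool) ≐ tup3(tree(float), either(U, nat), bool).
Decompose either/2: T1 ≐ E,  either(nat, R) ≐ E.
Bind T1 := E; no other remaining equation mentions T1.
Bind E := either(nat, R); no other remaining equation mentions E. Substituting into the earlier binding gives T1 := either(nat, R).
Decompose tup3/3: T2 ≐ B,  tup3(int, nat, S1) ≐ S1,  U ≐ either(either(float, int), tup3(S1, S1, S1)).
Bind T2 := B; substituting into the one remaining equation that mentions T2 gives: tup3(R, B, bool) ≐ tup3(tree(float), either(U, nat), bool).
Occurs check fails: S1 occurs in tup3(int, nat, S1); the equation S1 ≐ tup3(int, nat, S1) has no finite solution.

NO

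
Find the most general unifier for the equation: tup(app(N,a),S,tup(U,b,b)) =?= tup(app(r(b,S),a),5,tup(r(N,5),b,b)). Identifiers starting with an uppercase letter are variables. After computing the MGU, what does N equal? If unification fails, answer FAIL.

r(b,5)

Decompose tup/3: app(N,a) =?= app(r(b,S),a),  S =?= 5,  tup(U,b,b) =?= tup(r(N,5),b,b).
Decompose app/2: N =?= r(b,S),  a =?= a.
Bind N := r(b,S); substituting into the one remaining equation that mentions N gives: tup(U,b,b) =?= tup(r(r(b,S),5),b,b).
Delete trivial equation a =?= a.
Bind S := 5; substituting into the remaining equation gives: tup(U,b,b) =?= tup(r(r(b,5),5),b,b). Substituting into the earlier binding gives N := r(b,5).
Decompose tup/3: U =?= r(r(b,5),5),  b =?= b,  b =?= b.
Bind U := r(r(b,5),5); no other remaining equation mentions U.
Delete trivial equation b =?= b.
Delete trivial equation b =?= b.
MGU = { N -> r(b,5), S -> 5, U -> r(r(b,5),5) }, so N -> r(b,5).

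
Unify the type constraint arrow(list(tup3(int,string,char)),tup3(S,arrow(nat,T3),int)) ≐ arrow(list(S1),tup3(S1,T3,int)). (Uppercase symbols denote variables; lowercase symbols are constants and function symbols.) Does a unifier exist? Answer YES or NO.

NO

Decompose arrow/2: list(tup3(int,string,char)) ≐ list(S1),  tup3(S,arrow(nat,T3),int) ≐ tup3(S1,T3,int).
Decompose list/1: tup3(int,string,char) ≐ S1.
Bind S1 := tup3(int,string,char); substituting into the remaining equation gives: tup3(S,arrow(nat,T3),int) ≐ tup3(tup3(int,string,char),T3,int).
Decompose tup3/3: S ≐ tup3(int,string,char),  arrow(nat,T3) ≐ T3,  int ≐ int.
Bind S := tup3(int,string,char); no other remaining equation mentions S.
Occurs check fails: T3 occurs in arrow(nat,T3); the equation T3 ≐ arrow(nat,T3) has no finite solution.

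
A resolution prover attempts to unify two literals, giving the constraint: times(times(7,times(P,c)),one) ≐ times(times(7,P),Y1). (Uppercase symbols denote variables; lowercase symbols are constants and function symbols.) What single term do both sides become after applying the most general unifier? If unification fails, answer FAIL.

Decompose times/2: times(7,times(P,c)) ≐ times(7,P),  one ≐ Y1.
Decompose times/2: 7 ≐ 7,  times(P,c) ≐ P.
Delete trivial equation 7 ≐ 7.
Occurs check fails: P occurs in times(P,c); the equation P ≐ times(P,c) has no finite solution.

FAIL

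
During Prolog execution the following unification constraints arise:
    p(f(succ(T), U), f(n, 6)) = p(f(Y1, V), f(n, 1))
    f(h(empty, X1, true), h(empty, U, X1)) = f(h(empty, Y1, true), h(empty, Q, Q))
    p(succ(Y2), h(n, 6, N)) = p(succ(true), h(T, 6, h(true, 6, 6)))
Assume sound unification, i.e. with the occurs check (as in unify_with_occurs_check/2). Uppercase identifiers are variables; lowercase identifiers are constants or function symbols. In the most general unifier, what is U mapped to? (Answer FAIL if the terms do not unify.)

FAIL

Decompose p/2: f(succ(T), U) = f(Y1, V),  f(n, 6) = f(n, 1).
Decompose f/2: succ(T) = Y1,  U = V.
Bind Y1 := succ(T); substituting into the one remaining equation that mentions Y1 gives: f(h(empty, X1, true), h(empty, U, X1)) = f(h(empty, succ(T), true), h(empty, Q, Q)).
Bind U := V; substituting into the one remaining equation that mentions U gives: f(h(empty, X1, true), h(empty, V, X1)) = f(h(empty, succ(T), true), h(empty, Q, Q)).
Decompose f/2: n = n,  6 = 1.
Delete trivial equation n = n.
Clash: constants 6 and 1 differ; no unifier exists.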